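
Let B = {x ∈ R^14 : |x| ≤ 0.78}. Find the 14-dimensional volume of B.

Volume = π^{14/2}·(0.78)^14/Γ(8) ≈ 0.0184903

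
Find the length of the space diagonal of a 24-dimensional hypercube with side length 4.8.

||(4.8,4.8,...,4.8)|| = √(24)·4.8 ≈ 23.5151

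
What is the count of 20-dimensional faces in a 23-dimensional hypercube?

Number of 20-faces = C(23,20) · 2^(23-20) = 1771 · 8 = 14168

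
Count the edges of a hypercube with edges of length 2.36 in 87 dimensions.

Number of 1-faces = C(87,1)·2^(87-1) = 87·77371252455336267181195264 = 6731298963614255244763987968.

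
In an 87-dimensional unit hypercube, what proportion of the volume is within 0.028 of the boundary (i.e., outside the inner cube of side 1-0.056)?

1 - (1 - 2·0.028)^87 = 1 - 0.944^87 ≈ 0.993354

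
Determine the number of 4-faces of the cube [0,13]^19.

Choose 4 of 19 axes to span the face (C(19,4) = 3876 ways), then fix each of the remaining 15 coordinates at one of its two extreme values (2^15 = 32768 ways): 3876·32768 = 127008768.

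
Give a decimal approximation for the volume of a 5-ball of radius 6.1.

The n-ball volume is π^(n/2)·r^n/Γ(n/2+1). With n=5, r=6.1: V ≈ 44457.8.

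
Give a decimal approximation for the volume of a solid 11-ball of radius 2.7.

Volume = π^{11/2}·(2.7)^11/Γ(13/2) ≈ 104738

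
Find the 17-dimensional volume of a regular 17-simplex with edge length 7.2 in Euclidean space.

Volume = 7.2^17 · √(18/2^17) / 17! ≈ 0.0123727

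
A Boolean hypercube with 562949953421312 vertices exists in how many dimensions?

Since 2^n = 562949953421312, we have n = 49.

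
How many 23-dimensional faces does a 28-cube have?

Number of 23-faces = C(28,23) · 2^(28-23) = 98280 · 32 = 3144960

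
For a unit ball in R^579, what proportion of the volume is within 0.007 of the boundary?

Shell fraction = 1 - (1-0.007)^579 ≈ 0.982876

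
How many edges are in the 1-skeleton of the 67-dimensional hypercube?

An n-cube has n·2^(n-1) edges. With n = 67: 67·73786976294838206464 = 4943727411754159833088.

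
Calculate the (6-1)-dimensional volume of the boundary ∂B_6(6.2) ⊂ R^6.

S_6(6.2) = 2·π^(6/2)·(6.2)^5 / Γ(6/2) ≈ 284059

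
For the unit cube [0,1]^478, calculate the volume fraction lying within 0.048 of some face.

The inner cube has side 1-2·0.048 = 0.904 and volume (0.904)^478 ≈ 1.118e-21, so the shell holds 1 - 1.118e-21 of the volume.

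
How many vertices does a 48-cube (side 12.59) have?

Each vertex is a binary string of length 48, so there are 2^48 = 281474976710656.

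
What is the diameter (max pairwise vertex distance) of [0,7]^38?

||(7,7,...,7)|| = √(38)·7 ≈ 43.1509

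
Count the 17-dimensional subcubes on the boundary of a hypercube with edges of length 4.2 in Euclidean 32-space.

An n-cube has C(n,k)·2^(n-k) k-faces. Here C(32,17)·2^15 = 565722720·32768 = 18537602088960.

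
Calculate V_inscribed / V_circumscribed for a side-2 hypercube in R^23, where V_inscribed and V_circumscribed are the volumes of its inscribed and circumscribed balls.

V_in / V_out = (r_in/r_out)^23 = (1/√23)^23 = 23^(-23/2) ≈ 2.18842e-16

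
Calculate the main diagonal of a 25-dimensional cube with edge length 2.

The space diagonal of an n-cube of side s is s√n. Here 2·√25 = 10.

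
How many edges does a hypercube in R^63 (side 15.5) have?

Number of 1-faces = C(63,1)·2^(63-1) = 63·4611686018427387904 = 290536219160925437952.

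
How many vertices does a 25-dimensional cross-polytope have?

Number of vertices = 2n = 50.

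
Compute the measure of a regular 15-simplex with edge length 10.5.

For a regular n-simplex with edge a, V = (a^n / n!)·√((n+1)/2^n). With a=10.5, n=15: V ≈ 35.1297.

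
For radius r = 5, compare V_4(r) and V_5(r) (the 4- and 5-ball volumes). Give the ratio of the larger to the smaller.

V_4(5) ≈ 3084.25, V_5(5) ≈ 16449.3. The 5-ball is larger by a factor of 5.333.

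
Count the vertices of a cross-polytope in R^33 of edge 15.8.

The vertices are ±e_1, ..., ±e_33, so there are 2·33 = 66.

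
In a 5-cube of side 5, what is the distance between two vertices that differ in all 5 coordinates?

d = √(5² + 5² + ... + 5²) [5 terms] = √(5·5²) = 5√5 ≈ 11.1803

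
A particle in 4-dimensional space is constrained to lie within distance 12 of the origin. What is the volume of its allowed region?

V = 10368·π^2 ≈ 102328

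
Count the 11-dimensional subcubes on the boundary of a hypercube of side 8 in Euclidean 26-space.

Choose 11 of 26 axes to span the face (C(26,11) = 7726160 ways), then fix each of the remaining 15 coordinates at one of its two extreme values (2^15 = 32768 ways): 7726160·32768 = 253170810880.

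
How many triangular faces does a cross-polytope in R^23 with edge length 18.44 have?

An n-cross-polytope has 2^(k+1)·C(n,k+1) k-faces. Here 2^3·C(23,3) = 8·1771 = 14168.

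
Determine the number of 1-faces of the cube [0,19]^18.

Choose 1 of 18 axes to span the face (C(18,1) = 18 ways), then fix each of the remaining 17 coordinates at one of its two extreme values (2^17 = 131072 ways): 18·131072 = 2359296.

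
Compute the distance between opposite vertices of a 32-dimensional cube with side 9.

The space diagonal of an n-cube of side s is s√n. Here 9·√32 ≈ 50.9117.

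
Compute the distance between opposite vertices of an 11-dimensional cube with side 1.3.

The space diagonal of an n-cube of side s is s√n. Here 1.3·√11 ≈ 4.31161.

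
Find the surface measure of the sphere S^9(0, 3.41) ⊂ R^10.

S = n·V_n(r)/r = 10·V_10(3.41)/3.41 (volume-to-surface relation), giving 1.58986e+06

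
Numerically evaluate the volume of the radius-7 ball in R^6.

The n-ball volume is π^(n/2)·r^n/Γ(n/2+1). With n=6, r=7: V = 117649·π^3/6 ≈ 607976.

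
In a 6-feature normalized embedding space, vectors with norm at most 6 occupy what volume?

Volume = π^{6/2}·(6)^6/Γ(4) = 7776·π^3 ≈ 241105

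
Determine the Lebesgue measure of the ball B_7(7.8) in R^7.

The n-ball volume is π^(n/2)·r^n/Γ(n/2+1). With n=7, r=7.8: V ≈ 8.29932e+06.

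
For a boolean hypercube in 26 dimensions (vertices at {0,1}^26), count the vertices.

An n-cube has 2^n vertices; for n = 26 that is 2^26 = 67108864.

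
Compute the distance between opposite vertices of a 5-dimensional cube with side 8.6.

Diagonal = √5 · 8.6 ≈ 19.2302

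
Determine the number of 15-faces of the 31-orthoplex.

Number of 15-faces = 2^(15+1) · C(31,15+1) = 65536 · 300540195 = 19696202219520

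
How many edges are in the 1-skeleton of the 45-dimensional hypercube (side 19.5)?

Each of the 2^45 = 35184372088832 vertices has degree 45; total edges = 45·2^45/2 = 791648371998720.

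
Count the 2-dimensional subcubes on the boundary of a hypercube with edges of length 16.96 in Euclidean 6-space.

f_2(6-cube) = (6 choose 2) · 2^4 = 240.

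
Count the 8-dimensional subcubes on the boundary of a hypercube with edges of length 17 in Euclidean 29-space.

f_8(29-cube) = (29 choose 8) · 2^21 = 9001280471040.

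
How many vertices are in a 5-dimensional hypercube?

Choose 0 of 5 axes to span the face (C(5,0) = 1 way), then fix each of the remaining 5 coordinates at one of its two extreme values (2^5 = 32 ways): 1·32 = 32.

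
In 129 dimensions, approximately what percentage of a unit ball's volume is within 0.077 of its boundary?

1 - (1-0.077)^129 ≈ 0.999968 ≈ 99.996756%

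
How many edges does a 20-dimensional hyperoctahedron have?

Number of 1-faces = 2^(1+1) · C(20,1+1) = 4 · 190 = 760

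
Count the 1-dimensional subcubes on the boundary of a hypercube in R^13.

f_1(13-cube) = (13 choose 1) · 2^12 = 53248.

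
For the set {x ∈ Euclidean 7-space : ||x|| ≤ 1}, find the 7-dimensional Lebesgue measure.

The n-ball volume is π^(n/2)·r^n/Γ(n/2+1). With n=7, r=1: V = 16·π^3/105 ≈ 4.72477.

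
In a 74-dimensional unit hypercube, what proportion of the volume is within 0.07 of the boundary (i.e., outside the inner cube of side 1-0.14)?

The inner cube has side 1-2·0.07 = 0.86 and volume (0.86)^74 ≈ 1.422e-05, so the shell holds 0.999986 of the volume.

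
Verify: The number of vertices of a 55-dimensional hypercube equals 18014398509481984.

False. The 55-cube has 2^55 = 36028797018963968 vertices.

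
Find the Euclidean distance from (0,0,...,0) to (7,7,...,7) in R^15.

||(7,7,...,7)|| = √(15)·7 ≈ 27.1109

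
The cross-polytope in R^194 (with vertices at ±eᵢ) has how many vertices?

An n-cross-polytope has 2n vertices; here n = 194, giving 388.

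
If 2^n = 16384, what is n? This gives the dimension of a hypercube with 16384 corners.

Since 2^n = 16384, we have n = 14.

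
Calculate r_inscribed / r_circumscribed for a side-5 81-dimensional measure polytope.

r_in / r_out = (5/2) / (5√81/2) = 1/√81 ≈ 0.111111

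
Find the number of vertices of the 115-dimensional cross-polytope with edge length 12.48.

An n-cross-polytope has 2n vertices; here n = 115, giving 230.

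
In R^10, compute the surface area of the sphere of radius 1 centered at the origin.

S = n·V_n(r)/r = 10·V_10(1)/1 (volume-to-surface relation), giving π^5/12 ≈ 25.5016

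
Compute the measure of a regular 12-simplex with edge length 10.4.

For a regular n-simplex with edge a, V = (a^n / n!)·√((n+1)/2^n). With a=10.4, n=12: V ≈ 188.302.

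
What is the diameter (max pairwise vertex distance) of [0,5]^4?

||(5,5,...,5)|| = √(4)·5 = 10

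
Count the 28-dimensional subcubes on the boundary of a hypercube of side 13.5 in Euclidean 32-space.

An n-cube has C(n,k)·2^(n-k) k-faces. Here C(32,28)·2^4 = 35960·16 = 575360.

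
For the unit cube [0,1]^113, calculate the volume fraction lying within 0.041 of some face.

1 - (1 - 2·0.041)^113 = 1 - 0.918^113 ≈ 0.999937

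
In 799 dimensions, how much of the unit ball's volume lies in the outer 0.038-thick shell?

1 - (1-0.038)^799 ≈ 1 - 3.605e-14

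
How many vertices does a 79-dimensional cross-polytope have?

The vertices are ±e_1, ..., ±e_79, so there are 2·79 = 158.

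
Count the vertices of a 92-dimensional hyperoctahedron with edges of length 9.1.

The 92-dimensional cross-polytope has 2n = 2·92 = 184 vertices.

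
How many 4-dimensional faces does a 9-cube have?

f_4(9-cube) = (9 choose 4) · 2^5 = 4032.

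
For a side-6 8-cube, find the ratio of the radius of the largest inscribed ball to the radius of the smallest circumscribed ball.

Ratio = (s/2)/(s√8/2) = 8^(-1/2) ≈ 0.353553.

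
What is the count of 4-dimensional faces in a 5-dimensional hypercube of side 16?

Choose 4 of 5 axes to span the face (C(5,4) = 5 ways), then fix each of the remaining 1 coordinate at one of its two extreme values (2^1 = 2 ways): 5·2 = 10.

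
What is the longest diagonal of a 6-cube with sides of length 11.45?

Diagonal = √6 · 11.45 ≈ 28.0467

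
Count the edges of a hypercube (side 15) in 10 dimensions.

An n-cube has n·2^(n-1) edges. With n = 10: 10·512 = 5120.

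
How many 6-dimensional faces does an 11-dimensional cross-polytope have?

Each 6-face is the convex hull of 7 vertices, one chosen as ±e_i from each of 7 distinct axes: 2^7·C(11,7) = 42240.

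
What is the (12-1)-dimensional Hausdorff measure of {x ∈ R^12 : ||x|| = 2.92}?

S = n·V_n(r)/r = 12·V_12(2.92)/2.92 (volume-to-surface relation), giving 2.10843e+06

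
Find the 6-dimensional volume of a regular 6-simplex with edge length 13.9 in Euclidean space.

For a regular n-simplex with edge a, V = (a^n / n!)·√((n+1)/2^n). With a=13.9, n=6: V ≈ 3312.95.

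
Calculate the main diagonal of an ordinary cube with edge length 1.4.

||(1.4,1.4,...,1.4)|| = √(3)·1.4 ≈ 2.42487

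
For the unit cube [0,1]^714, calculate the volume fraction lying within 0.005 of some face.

1 - (1 - 2·0.005)^714 = 1 - 0.99^714 ≈ 0.999235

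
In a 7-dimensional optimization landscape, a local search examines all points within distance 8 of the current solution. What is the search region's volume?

V = 33554432·π^3/105 ≈ 9.90855e+06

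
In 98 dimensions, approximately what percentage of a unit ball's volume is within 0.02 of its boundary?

1 - (1-0.02)^98 ≈ 0.861912 ≈ 86.19%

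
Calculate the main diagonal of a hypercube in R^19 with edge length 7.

Diagonal = √19 · 7 ≈ 30.5123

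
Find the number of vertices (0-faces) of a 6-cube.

f_0(6-cube) = (6 choose 0) · 2^6 = 64.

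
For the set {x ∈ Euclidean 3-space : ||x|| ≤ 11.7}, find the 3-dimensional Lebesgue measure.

V_3(11.7) = π^(3/2) · (11.7)^3 / Γ(3/2 + 1) ≈ 6708.82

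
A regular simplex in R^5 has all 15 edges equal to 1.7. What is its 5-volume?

Volume = 1.7^5 · √(6/2^5) / 5! ≈ 0.0512347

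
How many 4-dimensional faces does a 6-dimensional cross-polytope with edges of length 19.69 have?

Each 4-face is the convex hull of 5 vertices, one chosen as ±e_i from each of 5 distinct axes: 2^5·C(6,5) = 192.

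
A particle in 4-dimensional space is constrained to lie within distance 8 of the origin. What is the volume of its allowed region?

Volume = π^{4/2}·(8)^4/Γ(3) = 2048·π^2 ≈ 20212.9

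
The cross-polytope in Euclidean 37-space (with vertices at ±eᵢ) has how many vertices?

An n-cross-polytope has 2n vertices; here n = 37, giving 74.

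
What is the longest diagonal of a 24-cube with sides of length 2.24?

The space diagonal of an n-cube of side s is s√n. Here 2.24·√24 ≈ 10.9737.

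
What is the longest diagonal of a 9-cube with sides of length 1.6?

||(1.6,1.6,...,1.6)|| = √(9)·1.6 = 4.8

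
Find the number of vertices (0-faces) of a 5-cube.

Choose 0 of 5 axes to span the face (C(5,0) = 1 way), then fix each of the remaining 5 coordinates at one of its two extreme values (2^5 = 32 ways): 1·32 = 32.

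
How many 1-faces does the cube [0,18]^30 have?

The 30-cube has n·2^(n-1) = 30·2^29 = 30·536870912 = 16106127360 edges.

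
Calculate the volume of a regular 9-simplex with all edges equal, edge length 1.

For a regular n-simplex with edge a, V = (a^n / n!)·√((n+1)/2^n). With a=1, n=9: V ≈ 3.85125e-07.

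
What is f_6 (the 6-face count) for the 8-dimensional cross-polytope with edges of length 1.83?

Number of 6-faces = 2^(6+1) · C(8,6+1) = 128 · 8 = 1024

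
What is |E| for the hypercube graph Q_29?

An n-cube has n·2^(n-1) edges. With n = 29: 29·268435456 = 7784628224.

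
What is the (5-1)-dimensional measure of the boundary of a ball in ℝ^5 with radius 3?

S = n·V_n(r)/r = 5·V_5(3)/3 (volume-to-surface relation), giving 216·π^2 ≈ 2131.83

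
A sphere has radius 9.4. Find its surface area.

The surface area of an n-ball is 2π^(n/2) r^(n-1) / Γ(n/2). For n=3, r=9.4: 4πr² = 4π·(9.4)² ≈ 1110.36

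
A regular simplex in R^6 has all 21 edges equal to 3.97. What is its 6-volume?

V_6 = √(7) · 3.97^6 / (6! · 2^(6/2)) ≈ 1.79833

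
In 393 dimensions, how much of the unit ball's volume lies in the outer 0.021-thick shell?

Shell fraction = 1 - (1-0.021)^393 ≈ 0.999761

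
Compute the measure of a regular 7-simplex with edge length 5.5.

V = (5.5^7 / 7!) · √((7+1) / 2^7) ≈ 7.55176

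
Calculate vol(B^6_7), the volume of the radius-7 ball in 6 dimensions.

V_6(7) = π^(6/2) · (7)^6 / Γ(6/2 + 1) = 117649·π^3/6 ≈ 607976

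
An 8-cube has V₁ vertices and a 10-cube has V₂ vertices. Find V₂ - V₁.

V₁ = 2^8 = 256. V₂ = 2^10 = 1024. V₂ - V₁ = 768.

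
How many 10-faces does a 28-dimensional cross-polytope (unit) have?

Each 10-face is the convex hull of 11 vertices, one chosen as ±e_i from each of 11 distinct axes: 2^11·C(28,11) = 43979120640.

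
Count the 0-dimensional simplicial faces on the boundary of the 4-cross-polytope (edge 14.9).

Each 0-face is the convex hull of 1 vertex, one chosen as ±e_i from each of 1 distinct axis: 2^1·C(4,1) = 8.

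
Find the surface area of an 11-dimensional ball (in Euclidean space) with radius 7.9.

The surface area of an n-ball is 2π^(n/2) r^(n-1) / Γ(n/2). For n=11, r=7.9: 1.96231e+10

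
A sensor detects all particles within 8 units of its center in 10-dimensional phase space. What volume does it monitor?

The n-ball volume is π^(n/2)·r^n/Γ(n/2+1). With n=10, r=8: V = 134217728·π^5/15 ≈ 2.73822e+09.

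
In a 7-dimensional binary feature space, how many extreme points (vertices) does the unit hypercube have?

Number of vertices = 2^7 = 128.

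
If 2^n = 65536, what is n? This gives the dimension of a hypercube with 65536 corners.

n = log_2(65536) = 16.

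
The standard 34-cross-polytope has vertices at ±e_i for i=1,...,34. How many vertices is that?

The 34-dimensional cross-polytope has 2n = 2·34 = 68 vertices.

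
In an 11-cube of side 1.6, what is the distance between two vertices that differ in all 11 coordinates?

The space diagonal of an n-cube of side s is s√n. Here 1.6·√11 ≈ 5.3066.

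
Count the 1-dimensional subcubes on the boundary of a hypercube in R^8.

Number of 1-faces = C(8,1) · 2^(8-1) = 8 · 128 = 1024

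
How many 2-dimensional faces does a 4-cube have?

Number of 2-faces = C(4,2) · 2^(4-2) = 6 · 4 = 24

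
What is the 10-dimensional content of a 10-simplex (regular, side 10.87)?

V_10 = √(11) · 10.87^10 / (10! · 2^(10/2)) ≈ 657.777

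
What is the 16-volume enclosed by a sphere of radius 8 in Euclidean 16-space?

The n-ball volume is π^(n/2)·r^n/Γ(n/2+1). With n=16, r=8: V = 2199023255552·π^8/315 ≈ 6.62397e+13.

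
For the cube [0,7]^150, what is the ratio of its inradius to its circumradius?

r_in = 7/2 (half the side); r_out = 7√150/2 (half the diagonal). Ratio = 1/√150 ≈ 0.0816497.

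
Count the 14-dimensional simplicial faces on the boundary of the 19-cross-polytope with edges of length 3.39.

An n-cross-polytope has 2^(k+1)·C(n,k+1) k-faces. Here 2^15·C(19,15) = 32768·3876 = 127008768.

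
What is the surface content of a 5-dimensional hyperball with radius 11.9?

|∂B_5(11.9)| ≈ 527784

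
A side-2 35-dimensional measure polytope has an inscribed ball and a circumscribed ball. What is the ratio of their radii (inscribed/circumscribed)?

r_in / r_out = (2/2) / (2√35/2) = 1/√35 ≈ 0.169031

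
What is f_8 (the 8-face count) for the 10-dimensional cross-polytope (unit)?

f_8(10-orthoplex) = 2^9 · (10 choose 9) = 5120.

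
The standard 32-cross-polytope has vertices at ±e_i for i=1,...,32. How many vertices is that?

The vertices are ±e_1, ..., ±e_32, so there are 2·32 = 64.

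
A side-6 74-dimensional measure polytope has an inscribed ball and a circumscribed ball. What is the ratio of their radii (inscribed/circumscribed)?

Ratio = (s/2)/(s√74/2) = 74^(-1/2) ≈ 0.116248.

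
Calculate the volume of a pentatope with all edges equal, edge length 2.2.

For a regular n-simplex with edge a, V = (a^n / n!)·√((n+1)/2^n). With a=2.2, n=4: V ≈ 0.545638.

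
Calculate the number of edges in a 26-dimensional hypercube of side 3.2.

An n-cube has n·2^(n-1) edges. With n = 26: 26·33554432 = 872415232.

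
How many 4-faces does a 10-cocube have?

Number of 4-faces = 2^(4+1) · C(10,4+1) = 32 · 252 = 8064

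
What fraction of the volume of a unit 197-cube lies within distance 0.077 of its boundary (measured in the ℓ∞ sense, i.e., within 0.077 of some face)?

The inner cube has side 1-2·0.077 = 0.846 and volume (0.846)^197 ≈ 4.92e-15, so the shell holds 1 - 4.92e-15 of the volume.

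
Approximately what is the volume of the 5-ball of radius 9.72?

The n-ball volume is π^(n/2)·r^n/Γ(n/2+1). With n=5, r=9.72: V ≈ 456699.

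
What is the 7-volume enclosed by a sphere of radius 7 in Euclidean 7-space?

V = 1882384·π^3/15 ≈ 3.89105e+06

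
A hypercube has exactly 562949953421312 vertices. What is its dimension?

Since 2^n = 562949953421312, we have n = 49.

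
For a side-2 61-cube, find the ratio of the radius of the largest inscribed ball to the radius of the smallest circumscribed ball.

Ratio = (s/2)/(s√61/2) = 61^(-1/2) ≈ 0.128037.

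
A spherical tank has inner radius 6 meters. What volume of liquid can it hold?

Volume = π^{3/2}·(6)^3/Γ(5/2) = 288·π ≈ 904.779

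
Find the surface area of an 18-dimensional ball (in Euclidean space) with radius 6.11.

The surface area of an n-ball is 2π^(n/2) r^(n-1) / Γ(n/2). For n=18, r=6.11: 3.40847e+13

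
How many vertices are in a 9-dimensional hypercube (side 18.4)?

An n-cube has C(n,k)·2^(n-k) k-faces. Here C(9,0)·2^9 = 1·512 = 512.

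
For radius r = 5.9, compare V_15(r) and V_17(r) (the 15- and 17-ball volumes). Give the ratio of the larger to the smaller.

V_15(5.9) ≈ 1.39383e+11, V_17(5.9) ≈ 1.79327e+12. The 17-ball is larger by a factor of 12.87.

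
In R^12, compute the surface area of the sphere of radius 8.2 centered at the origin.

S_12(8.2) = 2·π^(12/2)·(8.2)^11 / Γ(12/2) ≈ 1.80593e+11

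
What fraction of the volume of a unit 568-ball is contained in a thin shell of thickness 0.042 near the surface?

1 - (1-0.042)^568 ≈ 1 - 2.604e-11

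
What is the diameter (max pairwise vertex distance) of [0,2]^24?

||(2,2,...,2)|| = √(24)·2 ≈ 9.79796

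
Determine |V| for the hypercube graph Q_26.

An n-cube has 2^n vertices; for n = 26 that is 2^26 = 67108864.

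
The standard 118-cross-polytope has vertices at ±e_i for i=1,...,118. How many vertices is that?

An n-cross-polytope has 2n vertices; here n = 118, giving 236.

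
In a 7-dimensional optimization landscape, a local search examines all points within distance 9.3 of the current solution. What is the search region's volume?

The n-ball volume is π^(n/2)·r^n/Γ(n/2+1). With n=7, r=9.3: V ≈ 2.8429e+07.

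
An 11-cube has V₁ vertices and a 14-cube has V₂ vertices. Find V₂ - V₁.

V₁ = 2^11 = 2048. V₂ = 2^14 = 16384. V₂ - V₁ = 14336.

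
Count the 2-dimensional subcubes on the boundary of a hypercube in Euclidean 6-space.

Number of 2-faces = C(6,2) · 2^(6-2) = 15 · 16 = 240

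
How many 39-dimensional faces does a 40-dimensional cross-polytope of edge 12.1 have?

An n-cross-polytope has 2^(k+1)·C(n,k+1) k-faces. Here 2^40·C(40,40) = 1099511627776·1 = 1099511627776.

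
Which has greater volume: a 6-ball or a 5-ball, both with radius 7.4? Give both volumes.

V_6(7.4) ≈ 848572. V_5(7.4) ≈ 116804. The 6-ball is larger.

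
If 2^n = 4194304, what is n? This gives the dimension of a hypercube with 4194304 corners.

The n-cube has 2^n vertices, and 4194304 = 2^22, so n = 22.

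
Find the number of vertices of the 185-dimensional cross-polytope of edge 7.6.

Number of vertices = 2n = 370.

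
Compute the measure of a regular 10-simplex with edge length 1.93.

V = (1.93^10 / 10!) · √((10+1) / 2^10) ≈ 2.04812e-05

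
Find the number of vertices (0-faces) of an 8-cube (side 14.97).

Number of 0-faces = C(8,0) · 2^(8-0) = 1 · 256 = 256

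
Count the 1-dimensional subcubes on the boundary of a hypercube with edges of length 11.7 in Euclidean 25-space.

Choose 1 of 25 axes to span the face (C(25,1) = 25 ways), then fix each of the remaining 24 coordinates at one of its two extreme values (2^24 = 16777216 ways): 25·16777216 = 419430400.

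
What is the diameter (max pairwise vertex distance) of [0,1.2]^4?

Diagonal = √4 · 1.2 = 2.4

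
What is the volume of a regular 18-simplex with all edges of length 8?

Volume = 8^18 · √(19/2^18) / 18! ≈ 0.0239544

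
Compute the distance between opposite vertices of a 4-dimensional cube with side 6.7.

The space diagonal of an n-cube of side s is s√n. Here 6.7·√4 = 13.4.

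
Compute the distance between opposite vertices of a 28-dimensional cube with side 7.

Diagonal = √28 · 7 ≈ 37.0405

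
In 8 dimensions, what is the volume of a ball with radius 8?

The n-ball volume is π^(n/2)·r^n/Γ(n/2+1). With n=8, r=8: V = 2097152·π^4/3 ≈ 6.80939e+07.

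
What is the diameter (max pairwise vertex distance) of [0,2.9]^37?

||(2.9,2.9,...,2.9)|| = √(37)·2.9 ≈ 17.64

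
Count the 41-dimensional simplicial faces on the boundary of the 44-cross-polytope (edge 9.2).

f_41(44-orthoplex) = 2^42 · (44 choose 42) = 4160551999504384.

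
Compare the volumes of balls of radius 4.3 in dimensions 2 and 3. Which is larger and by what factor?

V_2(4.3) ≈ 58.088, V_3(4.3) ≈ 333.038. The 3-ball is larger by a factor of 5.733.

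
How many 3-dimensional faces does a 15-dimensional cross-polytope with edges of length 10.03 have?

f_3(15-orthoplex) = 2^4 · (15 choose 4) = 21840.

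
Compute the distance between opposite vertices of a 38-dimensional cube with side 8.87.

Diagonal = √38 · 8.87 ≈ 54.6784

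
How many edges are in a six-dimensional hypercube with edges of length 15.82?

Number of 1-faces = C(6,1) · 2^(6-1) = 6 · 32 = 192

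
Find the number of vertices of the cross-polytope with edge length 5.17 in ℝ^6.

f_0(6-orthoplex) = 2^1 · (6 choose 1) = 12.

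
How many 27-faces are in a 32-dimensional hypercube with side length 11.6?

Number of 27-faces = C(32,27) · 2^(32-27) = 201376 · 32 = 6444032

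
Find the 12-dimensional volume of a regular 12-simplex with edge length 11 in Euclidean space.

V_12 = √(13) · 11^12 / (12! · 2^(12/2)) ≈ 369.119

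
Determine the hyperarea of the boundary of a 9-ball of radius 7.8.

|∂B_9(7.8)| ≈ 4.0674e+08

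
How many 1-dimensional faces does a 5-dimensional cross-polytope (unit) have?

Each 1-face is the convex hull of 2 vertices, one chosen as ±e_i from each of 2 distinct axes: 2^2·C(5,2) = 40.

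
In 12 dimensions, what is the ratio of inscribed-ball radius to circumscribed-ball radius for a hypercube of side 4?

For an n-cube of any side s, the inradius is s/2 and the circumradius is s√n/2, so the ratio is 1/√12 ≈ 0.288675.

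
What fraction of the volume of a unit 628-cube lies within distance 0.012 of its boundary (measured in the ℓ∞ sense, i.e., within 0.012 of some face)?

The inner cube has side 1-2·0.012 = 0.976 and volume (0.976)^628 ≈ 2.369e-07, so the shell holds 0.9999997631 of the volume.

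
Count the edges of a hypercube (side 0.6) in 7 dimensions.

Each of the 2^7 = 128 vertices has degree 7; total edges = 7·2^7/2 = 448.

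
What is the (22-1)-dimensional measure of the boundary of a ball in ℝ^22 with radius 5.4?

S = n·V_n(r)/r = 22·V_22(5.4)/5.4 (volume-to-surface relation), giving 3.8921e+14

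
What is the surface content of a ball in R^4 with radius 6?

S = n·V_n(r)/r = 4·V_4(6)/6 (volume-to-surface relation), giving 432·π^2 ≈ 4263.67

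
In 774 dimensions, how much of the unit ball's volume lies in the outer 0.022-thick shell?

1 - (1-0.022)^774 ≈ 0.9999999667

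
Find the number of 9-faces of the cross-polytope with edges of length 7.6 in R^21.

An n-cross-polytope has 2^(k+1)·C(n,k+1) k-faces. Here 2^10·C(21,10) = 1024·352716 = 361181184.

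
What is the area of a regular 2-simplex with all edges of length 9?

Area = (√3/4) · 9² = 35.074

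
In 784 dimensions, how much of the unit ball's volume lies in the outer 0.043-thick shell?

1 - (1-0.043)^784 ≈ 1 - 1.084e-15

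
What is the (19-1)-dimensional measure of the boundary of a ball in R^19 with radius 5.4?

The surface area of an n-ball is 2π^(n/2) r^(n-1) / Γ(n/2). For n=19, r=5.4: 1.35029e+13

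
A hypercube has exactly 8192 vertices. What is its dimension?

n = log_2(8192) = 13.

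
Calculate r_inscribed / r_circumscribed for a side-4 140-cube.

Ratio = (s/2)/(s√140/2) = 140^(-1/2) ≈ 0.0845154.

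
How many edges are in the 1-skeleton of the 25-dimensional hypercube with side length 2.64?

Each of the 2^25 = 33554432 vertices has degree 25; total edges = 25·2^25/2 = 419430400.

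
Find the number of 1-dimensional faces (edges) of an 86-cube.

Each of the 2^86 = 77371252455336267181195264 vertices has degree 86; total edges = 86·2^86/2 = 3326963855579459488791396352.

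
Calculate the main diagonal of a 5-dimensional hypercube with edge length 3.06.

The space diagonal of an n-cube of side s is s√n. Here 3.06·√5 ≈ 6.84237.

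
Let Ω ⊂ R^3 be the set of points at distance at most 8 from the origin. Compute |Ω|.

V_3(8) = π^(3/2) · (8)^3 / Γ(3/2 + 1) = 2048·π/3 ≈ 2144.66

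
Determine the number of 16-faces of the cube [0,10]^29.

Number of 16-faces = C(29,16) · 2^(29-16) = 67863915 · 8192 = 555941191680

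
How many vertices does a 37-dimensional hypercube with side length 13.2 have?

Each vertex is a binary string of length 37, so there are 2^37 = 137438953472.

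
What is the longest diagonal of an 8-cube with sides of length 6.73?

d = √(6.73² + 6.73² + ... + 6.73²) [8 terms] = √(8·6.73²) = 6.73√8 ≈ 19.0353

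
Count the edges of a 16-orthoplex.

Number of 1-faces = 2^(1+1) · C(16,1+1) = 4 · 120 = 480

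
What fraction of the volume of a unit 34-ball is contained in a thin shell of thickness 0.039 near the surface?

Shell fraction = 1 - (1-0.039)^34 ≈ 0.74142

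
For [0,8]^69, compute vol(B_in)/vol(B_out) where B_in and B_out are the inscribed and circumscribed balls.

The radii are 8/2 and 8√69/2, so the volume ratio is (1/√69)^69 = 69^{-69/2} ≈ 3.62833e-64.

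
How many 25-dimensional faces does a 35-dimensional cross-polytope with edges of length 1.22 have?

f_25(35-orthoplex) = 2^26 · (35 choose 26) = 4738386430525440.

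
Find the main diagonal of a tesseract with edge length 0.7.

d = √(0.7² + 0.7² + ... + 0.7²) [4 terms] = √(4·0.7²) = 0.7√4 = 1.4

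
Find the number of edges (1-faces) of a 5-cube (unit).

Number of 1-faces = C(5,1) · 2^(5-1) = 5 · 16 = 80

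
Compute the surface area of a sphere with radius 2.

|∂B_3(2)| = 4πr² = 4π·(2)² ≈ 50.2655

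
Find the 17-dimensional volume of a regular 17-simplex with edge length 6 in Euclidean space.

Volume = 6^17 · √(18/2^17) / 17! ≈ 0.000557679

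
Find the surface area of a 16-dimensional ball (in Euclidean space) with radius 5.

|∂B_16(5)| = 6103515625·π^8/504 ≈ 1.14908e+11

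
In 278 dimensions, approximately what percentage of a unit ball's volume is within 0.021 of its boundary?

1 - (1-0.021)^278 ≈ 0.997261 ≈ 99.73%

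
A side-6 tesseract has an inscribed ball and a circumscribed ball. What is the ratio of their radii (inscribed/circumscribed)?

r_in / r_out = (6/2) / (6√4/2) = 1/√4 ≈ 0.5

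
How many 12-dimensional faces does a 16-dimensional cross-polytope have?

An n-cross-polytope has 2^(k+1)·C(n,k+1) k-faces. Here 2^13·C(16,13) = 8192·560 = 4587520.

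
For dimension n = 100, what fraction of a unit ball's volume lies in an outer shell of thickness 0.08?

1 - (1-0.08)^100 ≈ 0.999761 ≈ 99.9761%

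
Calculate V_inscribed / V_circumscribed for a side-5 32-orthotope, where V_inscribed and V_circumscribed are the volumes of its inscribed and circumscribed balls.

V_in/V_out = n^(-n/2) = 32^(-32/2) ≈ 8.27181e-25.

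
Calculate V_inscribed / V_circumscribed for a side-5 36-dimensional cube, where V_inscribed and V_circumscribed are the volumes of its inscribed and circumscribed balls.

Volume scales as r^n, and r_in/r_out = 1/√36, giving (1/√36)^36 ≈ 9.69516e-29.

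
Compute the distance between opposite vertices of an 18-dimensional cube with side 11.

||(11,11,...,11)|| = √(18)·11 ≈ 46.669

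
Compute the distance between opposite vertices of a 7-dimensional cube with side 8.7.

Diagonal = √7 · 8.7 ≈ 23.018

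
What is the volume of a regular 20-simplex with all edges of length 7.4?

V = (7.4^20 / 20!) · √((20+1) / 2^20) ≈ 0.000445984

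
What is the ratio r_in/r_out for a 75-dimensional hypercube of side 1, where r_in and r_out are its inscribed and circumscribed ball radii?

Ratio = (s/2)/(s√75/2) = 75^(-1/2) ≈ 0.11547.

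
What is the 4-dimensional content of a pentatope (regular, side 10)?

Volume = 10^4 · √(5/2^4) / 4! ≈ 232.924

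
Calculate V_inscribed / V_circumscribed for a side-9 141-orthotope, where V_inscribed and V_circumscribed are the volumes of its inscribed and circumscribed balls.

The radii are 9/2 and 9√141/2, so the volume ratio is (1/√141)^141 = 141^{-141/2} ≈ 3.02032e-152.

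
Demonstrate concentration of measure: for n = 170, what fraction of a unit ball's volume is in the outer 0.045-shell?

1 - (1-0.045)^170 ≈ 0.999601 ≈ 99.9601%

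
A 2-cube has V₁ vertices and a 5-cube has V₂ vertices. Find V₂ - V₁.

V₁ = 2^2 = 4. V₂ = 2^5 = 32. V₂ - V₁ = 28.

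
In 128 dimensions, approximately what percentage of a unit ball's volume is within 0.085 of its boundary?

1 - (1-0.085)^128 ≈ 0.999988 ≈ 99.998847%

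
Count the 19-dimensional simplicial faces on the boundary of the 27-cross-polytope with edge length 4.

Each 19-face is the convex hull of 20 vertices, one chosen as ±e_i from each of 20 distinct axes: 2^20·C(27,20) = 931166945280.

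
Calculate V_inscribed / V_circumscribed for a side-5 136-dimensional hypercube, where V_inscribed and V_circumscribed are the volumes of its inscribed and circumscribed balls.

The radii are 5/2 and 5√136/2, so the volume ratio is (1/√136)^136 = 136^{-136/2} ≈ 8.30528e-146.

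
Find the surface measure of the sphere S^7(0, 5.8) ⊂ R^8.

S = n·V_n(r)/r = 8·V_8(5.8)/5.8 (volume-to-surface relation), giving 7.16926e+06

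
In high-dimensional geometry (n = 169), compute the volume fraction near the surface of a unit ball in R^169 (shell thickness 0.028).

1 - (1-0.028)^169 ≈ 0.991766 ≈ 99.18%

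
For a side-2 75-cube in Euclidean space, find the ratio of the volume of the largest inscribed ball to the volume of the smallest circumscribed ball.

The radii are 2/2 and 2√75/2, so the volume ratio is (1/√75)^75 = 75^{-75/2} ≈ 4.84398e-71.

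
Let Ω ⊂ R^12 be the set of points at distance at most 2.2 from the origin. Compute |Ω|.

V_12(2.2) = π^(12/2) · (2.2)^12 / Γ(12/2 + 1) ≈ 17164.8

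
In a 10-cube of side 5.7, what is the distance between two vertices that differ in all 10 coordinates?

d = √(5.7² + 5.7² + ... + 5.7²) [10 terms] = √(10·5.7²) = 5.7√10 ≈ 18.025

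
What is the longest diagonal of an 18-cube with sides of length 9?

Diagonal = √18 · 9 ≈ 38.1838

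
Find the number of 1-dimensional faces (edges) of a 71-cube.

Each of the 2^71 = 2361183241434822606848 vertices has degree 71; total edges = 71·2^71/2 = 83822005070936202543104.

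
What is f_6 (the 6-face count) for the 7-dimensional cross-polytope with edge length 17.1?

An n-cross-polytope has 2^(k+1)·C(n,k+1) k-faces. Here 2^7·C(7,7) = 128·1 = 128.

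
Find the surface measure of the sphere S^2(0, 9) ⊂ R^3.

|∂B_3(9)| = 4πr² = 4π·(9)² ≈ 1017.88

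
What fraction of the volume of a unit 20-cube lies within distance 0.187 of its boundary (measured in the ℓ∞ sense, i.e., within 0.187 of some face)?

The inner cube has side 1-2·0.187 = 0.626 and volume (0.626)^20 ≈ 8.541e-05, so the shell holds 0.999915 of the volume.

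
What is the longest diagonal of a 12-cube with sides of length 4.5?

The space diagonal of an n-cube of side s is s√n. Here 4.5·√12 ≈ 15.5885.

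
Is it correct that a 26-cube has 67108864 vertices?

True. The 26-cube has 2^26 = 67108864 vertices.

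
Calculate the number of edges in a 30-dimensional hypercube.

Number of 1-faces = C(30,1)·2^(30-1) = 30·536870912 = 16106127360.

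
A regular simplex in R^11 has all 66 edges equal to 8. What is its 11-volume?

Volume = 8^11 · √(12/2^11) / 11! ≈ 16.4725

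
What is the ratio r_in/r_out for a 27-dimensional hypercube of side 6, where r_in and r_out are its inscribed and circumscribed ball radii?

For an n-cube of any side s, the inradius is s/2 and the circumradius is s√n/2, so the ratio is 1/√27 ≈ 0.19245.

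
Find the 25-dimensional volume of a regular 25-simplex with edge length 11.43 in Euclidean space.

Volume = 11.43^25 · √(26/2^25) / 25! ≈ 0.016037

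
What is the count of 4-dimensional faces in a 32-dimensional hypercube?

An n-cube has C(n,k)·2^(n-k) k-faces. Here C(32,4)·2^28 = 35960·268435456 = 9652938997760.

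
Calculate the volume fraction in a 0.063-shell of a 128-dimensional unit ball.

Shell fraction = 1 - (1-0.063)^128 ≈ 0.999759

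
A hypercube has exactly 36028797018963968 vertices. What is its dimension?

The n-cube has 2^n vertices, and 36028797018963968 = 2^55, so n = 55.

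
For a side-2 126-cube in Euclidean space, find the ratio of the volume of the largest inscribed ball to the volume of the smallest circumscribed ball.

The radii are 2/2 and 2√126/2, so the volume ratio is (1/√126)^126 = 126^{-126/2} ≈ 4.74958e-133.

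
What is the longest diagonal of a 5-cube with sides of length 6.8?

Diagonal = √5 · 6.8 ≈ 15.2053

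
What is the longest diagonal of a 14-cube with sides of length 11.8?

The space diagonal of an n-cube of side s is s√n. Here 11.8·√14 ≈ 44.1516.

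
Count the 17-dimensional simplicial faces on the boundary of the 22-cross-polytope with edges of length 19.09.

f_17(22-orthoplex) = 2^18 · (22 choose 18) = 1917583360.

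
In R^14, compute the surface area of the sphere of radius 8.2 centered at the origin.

|∂B_14(8.2)| ≈ 6.35809e+12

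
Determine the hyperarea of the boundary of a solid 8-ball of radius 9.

The surface area of an n-ball is 2π^(n/2) r^(n-1) / Γ(n/2). For n=8, r=9: 1594323·π^4 ≈ 1.55302e+08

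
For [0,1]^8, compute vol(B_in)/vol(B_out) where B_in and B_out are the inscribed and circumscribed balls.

V_in/V_out = n^(-n/2) = 8^(-8/2) ≈ 0.000244141.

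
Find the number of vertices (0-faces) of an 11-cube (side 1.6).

f_0(11-cube) = (11 choose 0) · 2^11 = 2048.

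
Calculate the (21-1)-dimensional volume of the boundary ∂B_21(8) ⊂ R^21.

|∂B_21(8)| = 2361183241434822606848·π^10/654729075 ≈ 3.37728e+17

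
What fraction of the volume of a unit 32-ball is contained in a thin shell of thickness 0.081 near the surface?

Shell fraction = 1 - (1-0.081)^32 ≈ 0.932997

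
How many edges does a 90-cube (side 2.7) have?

Each of the 2^90 = 1237940039285380274899124224 vertices has degree 90; total edges = 90·2^90/2 = 55707301767842112370460590080.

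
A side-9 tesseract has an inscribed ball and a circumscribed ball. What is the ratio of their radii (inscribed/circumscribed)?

r_in = 9/2 (half the side); r_out = 9√4/2 (half the diagonal). Ratio = 1/√4 ≈ 0.5.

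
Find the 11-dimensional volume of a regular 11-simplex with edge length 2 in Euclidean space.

V_11 = √(12) · 2^11 / (11! · 2^(11/2)) ≈ 3.92735e-06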